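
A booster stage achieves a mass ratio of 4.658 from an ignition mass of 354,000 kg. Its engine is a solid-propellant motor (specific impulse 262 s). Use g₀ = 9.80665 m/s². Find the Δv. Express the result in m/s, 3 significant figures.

Δv ≈ 3950 m/s

v_e = Isp · g₀ = 262 × 9.80665 = 2569.3 m/s.
Using Δv = v_e ln(m₀/m_f): Δv = v_e · ln(4.658) = 2569.3 × 1.5386 ≈ 3953.2 m/s.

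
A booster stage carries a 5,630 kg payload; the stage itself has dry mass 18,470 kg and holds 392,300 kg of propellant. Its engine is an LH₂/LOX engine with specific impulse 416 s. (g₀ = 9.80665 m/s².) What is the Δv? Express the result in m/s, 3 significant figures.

Δv ≈ 11600 m/s

v_e = Isp · g₀ = 416 × 9.80665 = 4079.6 m/s.
m₀ = payload + dry + propellant = 5,630 + 18,470 + 392,300 = 416,400 kg.
m_f = payload + dry = 5,630 + 18,470 = 24,100 kg.
Using Δv = v_e ln(m₀/m_f): Δv = v_e · ln(m₀/m_f) = 4079.6 × ln(17.28) = 4079.6 × 2.8494 ≈ 11624.5 m/s.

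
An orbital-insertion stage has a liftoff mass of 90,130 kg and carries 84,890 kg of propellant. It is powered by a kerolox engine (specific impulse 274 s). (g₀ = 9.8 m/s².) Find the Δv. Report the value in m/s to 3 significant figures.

Δv ≈ 7640 m/s

v_e = Isp · g₀ = 274 × 9.8 = 2685.2 m/s.
m_f = m₀ − m_prop = 90,130 − 84,890 = 5,240 kg.
Δv = v_e · ln(m₀/m_f) = 2685.2 × ln(17.2) = 2685.2 × 2.8449 ≈ 7639.2 m/s.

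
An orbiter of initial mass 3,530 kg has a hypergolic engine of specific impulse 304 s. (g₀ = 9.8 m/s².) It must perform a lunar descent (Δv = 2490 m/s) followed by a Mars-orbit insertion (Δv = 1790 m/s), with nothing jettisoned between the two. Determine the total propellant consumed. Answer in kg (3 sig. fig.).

total propellant consumed ≈ 2690 kg

v_e = Isp · g₀ = 304 × 9.8 = 2979.2 m/s.
After the first burn: m = 3530 × exp(−2490/2979.2) = 3530 × 0.43353 = 1,530.36 kg.
After the second burn: m = 1,530.36 × exp(−1790/2979.2) = 1,530.36 × 0.54835 = 839.173 kg.
Total propellant = m₀ − m_final = 3530 − 839.173 = 2,690.827 kg.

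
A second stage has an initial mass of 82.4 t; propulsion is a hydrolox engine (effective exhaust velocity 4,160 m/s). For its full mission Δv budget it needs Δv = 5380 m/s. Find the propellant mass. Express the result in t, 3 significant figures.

propellant mass ≈ 59.8 t

m₀/m_f = exp(Δv / v_e) = exp(5380 / 4160.0) = exp(1.2933) = 3.6447.
m_f = 82.4 / 3.6447 = 22.6082 t, so propellant = m₀ − m_f = 82.4 − 22.6082 = 59.7918 t.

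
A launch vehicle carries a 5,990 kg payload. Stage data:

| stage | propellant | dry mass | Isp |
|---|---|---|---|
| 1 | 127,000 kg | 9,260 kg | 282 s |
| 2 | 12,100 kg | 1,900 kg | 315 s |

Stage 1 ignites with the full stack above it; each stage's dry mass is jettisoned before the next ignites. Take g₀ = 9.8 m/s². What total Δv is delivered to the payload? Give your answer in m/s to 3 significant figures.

Ignition mass of stage 1 = 127,000+9,260 + 12,100+1,900 + 5,990 = 156,250 kg.
Stage 1: m₀ = 156,250 kg, m_f = 156,250 − 127,000 = 29,250 kg; Δv = 282×9.8×ln(5.342) = 2763.6×1.6756 ≈ 4631 m/s.
Stage 2: m₀ = 19,990 kg, m_f = 19,990 − 12,100 = 7,890 kg; Δv = 315×9.8×ln(2.534) = 3087.0×0.9296 ≈ 2870 m/s.
Total Δv = 4631 + 2870 = 7501 m/s.

Δv ≈ 7500 m/s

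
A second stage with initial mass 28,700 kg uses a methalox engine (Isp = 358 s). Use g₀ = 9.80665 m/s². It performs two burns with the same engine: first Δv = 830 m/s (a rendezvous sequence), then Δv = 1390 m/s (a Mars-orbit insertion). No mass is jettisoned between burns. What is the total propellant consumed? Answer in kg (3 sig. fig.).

v_e = Isp · g₀ = 358 × 9.80665 = 3510.8 m/s.
After the first burn: m = 28700 × exp(−830/3510.8) = 28700 × 0.78945 = 22,657.2 kg.
After the second burn: m = 22,657.2 × exp(−1390/3510.8) = 22,657.2 × 0.67306 = 15,249.7 kg.
Total propellant = m₀ − m_final = 28700 − 15,249.7 = 13,450.3 kg.

total propellant consumed ≈ 13500 kg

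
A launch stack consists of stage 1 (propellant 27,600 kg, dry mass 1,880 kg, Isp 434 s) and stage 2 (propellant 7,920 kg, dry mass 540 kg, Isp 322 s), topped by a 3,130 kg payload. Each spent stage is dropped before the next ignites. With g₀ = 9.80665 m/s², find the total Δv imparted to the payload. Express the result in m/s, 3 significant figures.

Ignition mass of stage 1 = 27,600+1,880 + 7,920+540 + 3,130 = 41,070 kg.
Stage 1: m₀ = 41,070 kg, m_f = 41,070 − 27,600 = 13,470 kg; Δv = 434×9.80665×ln(3.049) = 4256.1×1.1148 ≈ 4745 m/s.
Stage 2: m₀ = 11,590 kg, m_f = 11,590 − 7,920 = 3,670 kg; Δv = 322×9.80665×ln(3.158) = 3157.7×1.1500 ≈ 3631 m/s.
Total Δv = 4745 + 3631 = 8376 m/s.

Δv ≈ 8380 m/s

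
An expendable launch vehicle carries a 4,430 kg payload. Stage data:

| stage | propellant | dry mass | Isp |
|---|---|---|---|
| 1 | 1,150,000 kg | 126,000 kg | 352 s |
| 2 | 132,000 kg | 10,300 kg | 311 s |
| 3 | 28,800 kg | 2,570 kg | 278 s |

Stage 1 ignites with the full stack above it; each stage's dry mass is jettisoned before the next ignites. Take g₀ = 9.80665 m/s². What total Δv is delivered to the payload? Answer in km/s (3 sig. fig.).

Δv ≈ 14.0 km/s

Ignition mass of stage 1 = 1,150,000+126,000 + 132,000+10,300 + 28,800+2,570 + 4,430 = 1,454,100 kg.
Stage 1: m₀ = 1,454,100 kg, m_f = 1,454,100 − 1,150,000 = 304,100 kg; Δv = 352×9.80665×ln(4.782) = 3451.9×1.5648 ≈ 5402 m/s.
Stage 2: m₀ = 178,100 kg, m_f = 178,100 − 132,000 = 46,100 kg; Δv = 311×9.80665×ln(3.863) = 3049.9×1.3515 ≈ 4122 m/s.
Stage 3: m₀ = 35,800 kg, m_f = 35,800 − 28,800 = 7,000 kg; Δv = 278×9.80665×ln(5.114) = 2726.2×1.6320 ≈ 4449 m/s.
Total Δv = 5402 + 4122 + 4449 = 13973 m/s.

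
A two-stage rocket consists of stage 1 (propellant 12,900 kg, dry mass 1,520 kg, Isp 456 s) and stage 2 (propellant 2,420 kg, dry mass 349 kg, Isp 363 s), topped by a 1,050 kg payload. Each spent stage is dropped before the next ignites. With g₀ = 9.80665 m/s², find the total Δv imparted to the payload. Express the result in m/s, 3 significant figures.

Δv ≈ 9070 m/s

Ignition mass of stage 1 = 12,900+1,520 + 2,420+349 + 1,050 = 18,239 kg.
Stage 1: m₀ = 18,239 kg, m_f = 18,239 − 12,900 = 5,339 kg; Δv = 456×9.80665×ln(3.416) = 4471.8×1.2285 ≈ 5494 m/s.
Stage 2: m₀ = 3,819 kg, m_f = 3,819 − 2,420 = 1,399 kg; Δv = 363×9.80665×ln(2.73) = 3559.8×1.0042 ≈ 3575 m/s.
Total Δv = 5494 + 3575 = 9069 m/s.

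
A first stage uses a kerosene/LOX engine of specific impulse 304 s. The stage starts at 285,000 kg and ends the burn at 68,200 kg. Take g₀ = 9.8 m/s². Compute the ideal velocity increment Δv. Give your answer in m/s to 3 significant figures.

Δv ≈ 4260 m/s

v_e = Isp · g₀ = 304 × 9.8 = 2979.2 m/s.
From the ideal rocket equation, Δv = v_e · ln(m₀/m_f) = 2979.2 × ln(4.179) = 2979.2 × 1.4300 ≈ 4260.4 m/s.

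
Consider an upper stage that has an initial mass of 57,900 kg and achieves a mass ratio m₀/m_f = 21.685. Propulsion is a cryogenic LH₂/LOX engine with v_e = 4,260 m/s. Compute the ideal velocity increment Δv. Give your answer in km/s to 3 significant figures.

Δv ≈ 13.1 km/s

Δv = v_e · ln(21.685) = 4260.0 × 3.0766 ≈ 13106.4 m/s.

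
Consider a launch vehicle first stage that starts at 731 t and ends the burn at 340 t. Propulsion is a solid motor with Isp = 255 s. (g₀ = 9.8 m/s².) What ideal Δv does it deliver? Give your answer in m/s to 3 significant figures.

v_e = Isp · g₀ = 255 × 9.8 = 2499.0 m/s.
Using Δv = v_e ln(m₀/m_f): Δv = v_e · ln(m₀/m_f) = 2499.0 × ln(2.15) = 2499.0 × 0.7655 ≈ 1912.9 m/s.

Δv ≈ 1910 m/s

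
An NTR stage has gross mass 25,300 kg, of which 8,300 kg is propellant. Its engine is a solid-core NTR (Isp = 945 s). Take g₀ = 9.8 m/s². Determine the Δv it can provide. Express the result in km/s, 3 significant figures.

Δv ≈ 3.68 km/s

v_e = Isp · g₀ = 945 × 9.8 = 9261.0 m/s.
m_f = m₀ − m_prop = 25,300 − 8,300 = 17,000 kg.
From the ideal rocket equation, Δv = v_e · ln(m₀/m_f) = 9261.0 × ln(1.488) = 9261.0 × 0.3976 ≈ 3682.1 m/s.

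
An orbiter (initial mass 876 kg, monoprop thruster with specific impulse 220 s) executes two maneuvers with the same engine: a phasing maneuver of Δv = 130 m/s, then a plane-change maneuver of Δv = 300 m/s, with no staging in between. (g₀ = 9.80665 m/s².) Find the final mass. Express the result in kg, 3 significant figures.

v_e = Isp · g₀ = 220 × 9.80665 = 2157.5 m/s.
After the first burn: m = 876 × exp(−130/2157.5) = 876 × 0.94152 = 824.772 kg.
After the second burn: m = 824.772 × exp(−300/2157.5) = 824.772 × 0.87018 = 717.7 kg.

final mass ≈ 718 kg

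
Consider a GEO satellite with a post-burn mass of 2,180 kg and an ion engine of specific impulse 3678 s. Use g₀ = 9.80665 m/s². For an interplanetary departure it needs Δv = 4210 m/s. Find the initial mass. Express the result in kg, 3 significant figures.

initial mass ≈ 2450 kg

v_e = Isp · g₀ = 3678 × 9.80665 = 36068.9 m/s.
By the Tsiolkovsky rocket equation, m₀/m_f = exp(Δv / v_e) = exp(4210 / 36068.9) = exp(0.1167) = 1.1238.
m₀ = m_f × 1.1238 = 2,180 × 1.1238 = 2,449.88 kg.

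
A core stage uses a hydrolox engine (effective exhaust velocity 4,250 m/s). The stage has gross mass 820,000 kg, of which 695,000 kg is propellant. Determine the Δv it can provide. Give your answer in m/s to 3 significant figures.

Δv ≈ 7990 m/s

m_f = m₀ − m_prop = 820,000 − 695,000 = 125,000 kg.
Rocket equation: Δv = v_e · ln(m₀/m_f) = 4250.0 × ln(6.56) = 4250.0 × 1.8810 ≈ 7994.2 m/s.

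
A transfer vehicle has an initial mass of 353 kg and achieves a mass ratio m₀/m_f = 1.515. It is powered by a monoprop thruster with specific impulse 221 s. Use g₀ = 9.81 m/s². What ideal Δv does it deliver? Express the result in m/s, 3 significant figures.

Δv ≈ 901 m/s

v_e = Isp · g₀ = 221 × 9.81 = 2168.0 m/s.
Δv = v_e · ln(1.515) = 2168.0 × 0.4154 ≈ 900.6 m/s.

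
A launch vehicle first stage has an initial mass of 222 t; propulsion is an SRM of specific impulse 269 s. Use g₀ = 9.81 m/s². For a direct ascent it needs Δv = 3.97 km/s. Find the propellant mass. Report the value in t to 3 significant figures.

propellant mass ≈ 173 t

v_e = Isp · g₀ = 269 × 9.81 = 2638.9 m/s.
Using Δv = v_e ln(m₀/m_f): m₀/m_f = exp(Δv / v_e) = exp(3970 / 2638.9) = exp(1.5044) = 4.5015.
m_f = 222 / 4.5015 = 49.3169 t, so propellant = m₀ − m_f = 222 − 49.3169 = 172.6831 t.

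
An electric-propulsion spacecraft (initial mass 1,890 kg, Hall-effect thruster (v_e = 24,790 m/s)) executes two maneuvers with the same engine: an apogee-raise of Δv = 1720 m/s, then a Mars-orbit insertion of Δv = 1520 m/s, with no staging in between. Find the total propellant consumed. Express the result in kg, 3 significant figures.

After the first burn: m = 1890 × exp(−1720/24790.0) = 1890 × 0.93297 = 1,763.31 kg.
After the second burn: m = 1,763.31 × exp(−1520/24790.0) = 1,763.31 × 0.94053 = 1,658.45 kg.
Total propellant = m₀ − m_final = 1890 − 1,658.45 = 231.55 kg.

total propellant consumed ≈ 232 kg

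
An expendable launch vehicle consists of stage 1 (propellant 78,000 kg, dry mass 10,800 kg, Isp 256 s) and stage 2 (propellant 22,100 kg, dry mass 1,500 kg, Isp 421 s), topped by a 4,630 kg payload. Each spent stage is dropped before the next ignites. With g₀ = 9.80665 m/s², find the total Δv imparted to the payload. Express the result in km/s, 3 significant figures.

Δv ≈ 9.06 km/s

Ignition mass of stage 1 = 78,000+10,800 + 22,100+1,500 + 4,630 = 117,030 kg.
Stage 1: m₀ = 117,030 kg, m_f = 117,030 − 78,000 = 39,030 kg; Δv = 256×9.80665×ln(2.998) = 2510.5×1.0981 ≈ 2757 m/s.
Stage 2: m₀ = 28,230 kg, m_f = 28,230 − 22,100 = 6,130 kg; Δv = 421×9.80665×ln(4.605) = 4128.6×1.5272 ≈ 6305 m/s.
Total Δv = 2757 + 6305 = 9062 m/s.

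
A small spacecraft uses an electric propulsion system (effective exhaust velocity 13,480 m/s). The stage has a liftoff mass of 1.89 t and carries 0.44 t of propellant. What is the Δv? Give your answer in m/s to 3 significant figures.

Δv ≈ 3570 m/s

m_f = m₀ − m_prop = 1.89 − 0.44 = 1.45 t.
Using Δv = v_e ln(m₀/m_f): Δv = v_e · ln(m₀/m_f) = 13480.0 × ln(1.303) = 13480.0 × 0.2650 ≈ 3572.4 m/s.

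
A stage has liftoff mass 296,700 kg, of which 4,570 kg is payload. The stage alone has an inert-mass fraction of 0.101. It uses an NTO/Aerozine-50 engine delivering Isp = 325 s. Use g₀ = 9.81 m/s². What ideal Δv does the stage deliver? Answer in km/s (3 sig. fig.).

Stage wet mass = m₀ − payload = 296,700 − 4,570 = 292,130 kg.
Stage dry mass = ε × stage wet mass = 0.101 × 292,130 = 29,505.1 kg.
Burnout mass m_f = stage dry + payload = 29,505.1 + 4,570 = 34,075.1 kg.
v_e = Isp · g₀ = 325 × 9.81 = 3188.2 m/s.
By the Tsiolkovsky rocket equation, Δv = v_e · ln(296,700/34,075.1) = 3188.2 × ln(8.707) = 3188.2 × 2.1642 ≈ 6900 m/s.

Δv ≈ 6.90 km/s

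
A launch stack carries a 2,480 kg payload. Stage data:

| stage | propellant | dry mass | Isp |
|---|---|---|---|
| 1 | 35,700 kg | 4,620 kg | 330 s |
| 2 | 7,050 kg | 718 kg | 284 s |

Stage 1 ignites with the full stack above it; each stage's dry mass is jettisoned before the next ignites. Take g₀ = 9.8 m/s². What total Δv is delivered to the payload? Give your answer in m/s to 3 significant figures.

Ignition mass of stage 1 = 35,700+4,620 + 7,050+718 + 2,480 = 50,568 kg.
Stage 1: m₀ = 50,568 kg, m_f = 50,568 − 35,700 = 14,868 kg; Δv = 330×9.8×ln(3.401) = 3234.0×1.2241 ≈ 3959 m/s.
Stage 2: m₀ = 10,248 kg, m_f = 10,248 − 7,050 = 3,198 kg; Δv = 284×9.8×ln(3.205) = 2783.2×1.1646 ≈ 3241 m/s.
Total Δv = 3959 + 3241 = 7200 m/s.

Δv ≈ 7200 m/s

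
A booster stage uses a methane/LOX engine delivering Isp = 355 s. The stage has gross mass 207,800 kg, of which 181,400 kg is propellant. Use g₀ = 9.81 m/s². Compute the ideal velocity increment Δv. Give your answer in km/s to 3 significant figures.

Δv ≈ 7.19 km/s

v_e = Isp · g₀ = 355 × 9.81 = 3482.6 m/s.
m_f = m₀ − m_prop = 207,800 − 181,400 = 26,400 kg.
Using Δv = v_e ln(m₀/m_f): Δv = v_e · ln(m₀/m_f) = 3482.6 × ln(7.871) = 3482.6 × 2.0632 ≈ 7185.2 m/s.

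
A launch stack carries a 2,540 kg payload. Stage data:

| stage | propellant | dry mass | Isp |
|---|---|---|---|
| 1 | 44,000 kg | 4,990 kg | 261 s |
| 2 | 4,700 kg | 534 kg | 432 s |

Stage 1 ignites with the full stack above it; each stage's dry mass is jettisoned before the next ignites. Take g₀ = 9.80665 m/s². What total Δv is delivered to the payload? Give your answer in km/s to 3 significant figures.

Ignition mass of stage 1 = 44,000+4,990 + 4,700+534 + 2,540 = 56,764 kg.
Stage 1: m₀ = 56,764 kg, m_f = 56,764 − 44,000 = 12,764 kg; Δv = 261×9.80665×ln(4.447) = 2559.5×1.4923 ≈ 3820 m/s.
Stage 2: m₀ = 7,774 kg, m_f = 7,774 − 4,700 = 3,074 kg; Δv = 432×9.80665×ln(2.529) = 4236.5×0.9278 ≈ 3931 m/s.
Total Δv = 3820 + 3931 = 7751 m/s.

Δv ≈ 7.75 km/s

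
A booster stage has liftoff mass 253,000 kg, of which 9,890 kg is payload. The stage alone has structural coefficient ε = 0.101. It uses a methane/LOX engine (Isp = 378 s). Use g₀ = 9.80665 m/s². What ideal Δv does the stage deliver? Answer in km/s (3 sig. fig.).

Δv ≈ 7.39 km/s

Stage wet mass = m₀ − payload = 253,000 − 9,890 = 243,110 kg.
Stage dry mass = ε × stage wet mass = 0.101 × 243,110 = 24,554.1 kg.
Burnout mass m_f = stage dry + payload = 24,554.1 + 9,890 = 34,444.1 kg.
v_e = Isp · g₀ = 378 × 9.80665 = 3706.9 m/s.
Using Δv = v_e ln(m₀/m_f): Δv = v_e · ln(253,000/34,444.1) = 3706.9 × ln(7.345) = 3706.9 × 1.9941 ≈ 7392 m/s.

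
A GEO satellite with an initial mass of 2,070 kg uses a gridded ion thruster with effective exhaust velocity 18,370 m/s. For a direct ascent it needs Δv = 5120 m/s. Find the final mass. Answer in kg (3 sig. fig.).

final mass ≈ 1570 kg

By the Tsiolkovsky rocket equation, m₀/m_f = exp(Δv / v_e) = exp(5120 / 18370.0) = exp(0.2787) = 1.3214.
m_f = m₀ / 1.3214 = 2,070 / 1.3214 = 1,566.52 kg.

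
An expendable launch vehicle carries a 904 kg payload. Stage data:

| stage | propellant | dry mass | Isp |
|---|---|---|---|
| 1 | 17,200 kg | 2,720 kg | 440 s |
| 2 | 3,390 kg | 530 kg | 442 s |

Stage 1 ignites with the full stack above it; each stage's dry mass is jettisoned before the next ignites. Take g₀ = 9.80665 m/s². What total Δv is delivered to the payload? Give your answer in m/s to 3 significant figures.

Δv ≈ 10400 m/s

Ignition mass of stage 1 = 17,200+2,720 + 3,390+530 + 904 = 24,744 kg.
Stage 1: m₀ = 24,744 kg, m_f = 24,744 − 17,200 = 7,544 kg; Δv = 440×9.80665×ln(3.28) = 4314.9×1.1878 ≈ 5125 m/s.
Stage 2: m₀ = 4,824 kg, m_f = 4,824 − 3,390 = 1,434 kg; Δv = 442×9.80665×ln(3.364) = 4334.5×1.2131 ≈ 5258 m/s.
Total Δv = 5125 + 5258 = 10383 m/s.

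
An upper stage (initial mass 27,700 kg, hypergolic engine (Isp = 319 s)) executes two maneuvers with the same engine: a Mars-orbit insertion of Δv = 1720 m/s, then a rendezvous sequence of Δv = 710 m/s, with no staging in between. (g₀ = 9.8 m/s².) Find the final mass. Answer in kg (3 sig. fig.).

v_e = Isp · g₀ = 319 × 9.8 = 3126.2 m/s.
After the first burn: m = 27700 × exp(−1720/3126.2) = 27700 × 0.57684 = 15,978.5 kg.
After the second burn: m = 15,978.5 × exp(−710/3126.2) = 15,978.5 × 0.79683 = 12,732.1 kg.

final mass ≈ 12700 kg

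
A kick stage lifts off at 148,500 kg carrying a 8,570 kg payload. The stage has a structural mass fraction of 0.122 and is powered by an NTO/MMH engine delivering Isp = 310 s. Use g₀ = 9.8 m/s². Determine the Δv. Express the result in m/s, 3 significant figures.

Stage wet mass = m₀ − payload = 148,500 − 8,570 = 139,930 kg.
Stage dry mass = ε × stage wet mass = 0.122 × 139,930 = 17,071.5 kg.
Burnout mass m_f = stage dry + payload = 17,071.5 + 8,570 = 25,641.5 kg.
v_e = Isp · g₀ = 310 × 9.8 = 3038.0 m/s.
Rocket equation: Δv = v_e · ln(148,500/25,641.5) = 3038.0 × ln(5.791) = 3038.0 × 1.7564 ≈ 5336 m/s.

Δv ≈ 5340 m/s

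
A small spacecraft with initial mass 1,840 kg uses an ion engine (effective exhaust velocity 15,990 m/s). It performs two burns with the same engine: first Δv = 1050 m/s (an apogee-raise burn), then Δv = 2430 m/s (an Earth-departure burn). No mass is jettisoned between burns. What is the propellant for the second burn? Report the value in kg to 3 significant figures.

propellant for the second burn ≈ 243 kg

After the first burn: m = 1840 × exp(−1050/15990.0) = 1840 × 0.93644 = 1,723.05 kg.
After the second burn: m = 1,723.05 × exp(−2430/15990.0) = 1,723.05 × 0.85901 = 1,480.12 kg.
Second-burn propellant = 1,723.05 − 1,480.12 = 242.93 kg.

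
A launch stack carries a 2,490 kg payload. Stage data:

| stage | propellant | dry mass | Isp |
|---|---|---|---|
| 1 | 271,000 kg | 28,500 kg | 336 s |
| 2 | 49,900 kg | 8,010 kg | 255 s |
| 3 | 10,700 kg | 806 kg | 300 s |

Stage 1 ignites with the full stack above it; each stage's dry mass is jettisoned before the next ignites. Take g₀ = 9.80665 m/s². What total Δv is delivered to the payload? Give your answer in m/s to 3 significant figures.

Δv ≈ 11500 m/s

Ignition mass of stage 1 = 271,000+28,500 + 49,900+8,010 + 10,700+806 + 2,490 = 371,406 kg.
Stage 1: m₀ = 371,406 kg, m_f = 371,406 − 271,000 = 100,406 kg; Δv = 336×9.80665×ln(3.699) = 3295.0×1.3081 ≈ 4310 m/s.
Stage 2: m₀ = 71,906 kg, m_f = 71,906 − 49,900 = 22,006 kg; Δv = 255×9.80665×ln(3.268) = 2500.7×1.1840 ≈ 2961 m/s.
Stage 3: m₀ = 13,996 kg, m_f = 13,996 − 10,700 = 3,296 kg; Δv = 300×9.80665×ln(4.246) = 2942.0×1.4461 ≈ 4254 m/s.
Total Δv = 4310 + 2961 + 4254 = 11525 m/s.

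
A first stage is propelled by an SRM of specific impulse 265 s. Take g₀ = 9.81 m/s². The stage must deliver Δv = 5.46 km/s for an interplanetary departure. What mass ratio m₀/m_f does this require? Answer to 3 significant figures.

v_e = Isp · g₀ = 265 × 9.81 = 2599.7 m/s.
m₀/m_f = exp(Δv / v_e) = exp(5460 / 2599.7) = exp(2.1003) = 8.1685.

mass ratio ≈ 8.17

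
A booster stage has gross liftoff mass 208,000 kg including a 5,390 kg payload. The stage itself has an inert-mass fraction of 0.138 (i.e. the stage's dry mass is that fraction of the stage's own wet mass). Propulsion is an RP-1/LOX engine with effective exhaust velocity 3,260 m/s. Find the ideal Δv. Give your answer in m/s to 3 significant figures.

Stage wet mass = m₀ − payload = 208,000 − 5,390 = 202,610 kg.
Stage dry mass = ε × stage wet mass = 0.138 × 202,610 = 27,960.2 kg.
Burnout mass m_f = stage dry + payload = 27,960.2 + 5,390 = 33,350.2 kg.
Rocket equation: Δv = v_e · ln(208,000/33,350.2) = 3260.0 × ln(6.237) = 3260.0 × 1.8305 ≈ 5967 m/s.

Δv ≈ 5970 m/s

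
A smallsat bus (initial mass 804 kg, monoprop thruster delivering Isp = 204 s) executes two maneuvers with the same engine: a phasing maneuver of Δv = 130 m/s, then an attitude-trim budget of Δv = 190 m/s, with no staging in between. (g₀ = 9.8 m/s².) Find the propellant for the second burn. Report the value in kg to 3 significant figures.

v_e = Isp · g₀ = 204 × 9.8 = 1999.2 m/s.
After the first burn: m = 804 × exp(−130/1999.2) = 804 × 0.93704 = 753.38 kg.
After the second burn: m = 753.38 × exp(−190/1999.2) = 753.38 × 0.90934 = 685.079 kg.
Second-burn propellant = 753.38 − 685.079 = 68.301 kg.

propellant for the second burn ≈ 68.3 kg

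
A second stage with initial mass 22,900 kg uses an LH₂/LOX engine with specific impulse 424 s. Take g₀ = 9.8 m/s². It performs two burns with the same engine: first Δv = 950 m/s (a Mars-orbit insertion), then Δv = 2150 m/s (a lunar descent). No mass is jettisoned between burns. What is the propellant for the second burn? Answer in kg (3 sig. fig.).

v_e = Isp · g₀ = 424 × 9.8 = 4155.2 m/s.
After the first burn: m = 22900 × exp(−950/4155.2) = 22900 × 0.79562 = 18,219.7 kg.
After the second burn: m = 18,219.7 × exp(−2150/4155.2) = 18,219.7 × 0.59605 = 10,859.9 kg.
Second-burn propellant = 18,219.7 − 10,859.9 = 7,359.8 kg.

propellant for the second burn ≈ 7360 kg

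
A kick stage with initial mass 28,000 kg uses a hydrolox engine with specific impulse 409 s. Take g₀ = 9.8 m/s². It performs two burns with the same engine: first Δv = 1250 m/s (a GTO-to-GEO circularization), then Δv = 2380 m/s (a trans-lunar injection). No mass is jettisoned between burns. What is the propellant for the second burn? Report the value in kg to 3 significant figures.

propellant for the second burn ≈ 9180 kg

v_e = Isp · g₀ = 409 × 9.8 = 4008.2 m/s.
After the first burn: m = 28000 × exp(−1250/4008.2) = 28000 × 0.73208 = 20,498.2 kg.
After the second burn: m = 20,498.2 × exp(−2380/4008.2) = 20,498.2 × 0.55223 = 11,319.7 kg.
Second-burn propellant = 20,498.2 − 11,319.7 = 9,178.5 kg.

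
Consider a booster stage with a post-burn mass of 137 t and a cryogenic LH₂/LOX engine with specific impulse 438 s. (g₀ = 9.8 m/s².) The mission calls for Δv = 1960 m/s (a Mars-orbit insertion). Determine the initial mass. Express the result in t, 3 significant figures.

initial mass ≈ 216 t

v_e = Isp · g₀ = 438 × 9.8 = 4292.4 m/s.
From the ideal rocket equation, m₀/m_f = exp(Δv / v_e) = exp(1960 / 4292.4) = exp(0.4566) = 1.5787.
m₀ = m_f × 1.5787 = 137 × 1.5787 = 216.282 t.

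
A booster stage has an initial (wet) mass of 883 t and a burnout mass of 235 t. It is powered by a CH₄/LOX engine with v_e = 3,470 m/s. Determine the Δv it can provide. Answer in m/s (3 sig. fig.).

Δv = v_e · ln(m₀/m_f) = 3470.0 × ln(3.757) = 3470.0 × 1.3237 ≈ 4593.4 m/s.

Δv ≈ 4590 m/s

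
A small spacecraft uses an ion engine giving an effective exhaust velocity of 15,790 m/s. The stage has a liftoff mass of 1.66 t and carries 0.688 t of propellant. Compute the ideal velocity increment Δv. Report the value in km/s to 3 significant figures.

Δv ≈ 8.45 km/s

m_f = m₀ − m_prop = 1.66 − 0.688 = 0.972 t.
Δv = v_e · ln(m₀/m_f) = 15790.0 × ln(1.708) = 15790.0 × 0.5352 ≈ 8451.1 m/s.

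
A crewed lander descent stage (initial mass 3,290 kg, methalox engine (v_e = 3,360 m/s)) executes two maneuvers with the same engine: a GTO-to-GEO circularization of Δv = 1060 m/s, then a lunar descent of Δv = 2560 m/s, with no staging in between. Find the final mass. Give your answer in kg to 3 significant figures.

final mass ≈ 1120 kg

After the first burn: m = 3290 × exp(−1060/3360.0) = 3290 × 0.72944 = 2,399.86 kg.
After the second burn: m = 2,399.86 × exp(−2560/3360.0) = 2,399.86 × 0.46678 = 1,120.21 kg.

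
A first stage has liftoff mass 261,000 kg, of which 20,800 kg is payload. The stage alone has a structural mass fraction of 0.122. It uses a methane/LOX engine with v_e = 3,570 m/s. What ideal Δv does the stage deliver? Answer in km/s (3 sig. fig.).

Stage wet mass = m₀ − payload = 261,000 − 20,800 = 240,200 kg.
Stage dry mass = ε × stage wet mass = 0.122 × 240,200 = 29,304.4 kg.
Burnout mass m_f = stage dry + payload = 29,304.4 + 20,800 = 50,104.4 kg.
Δv = v_e · ln(261,000/50,104.4) = 3570.0 × ln(5.209) = 3570.0 × 1.6504 ≈ 5892 m/s.

Δv ≈ 5.89 km/s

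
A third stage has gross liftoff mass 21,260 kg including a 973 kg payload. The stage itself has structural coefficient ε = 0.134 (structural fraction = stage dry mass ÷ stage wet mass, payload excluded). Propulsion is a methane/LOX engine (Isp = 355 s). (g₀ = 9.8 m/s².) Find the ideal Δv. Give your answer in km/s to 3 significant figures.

Stage wet mass = m₀ − payload = 21,260 − 973 = 20,287 kg.
Stage dry mass = ε × stage wet mass = 0.134 × 20,287 = 2,718.46 kg.
Burnout mass m_f = stage dry + payload = 2,718.46 + 973 = 3,691.46 kg.
v_e = Isp · g₀ = 355 × 9.8 = 3479.0 m/s.
Δv = v_e · ln(21,260/3,691.46) = 3479.0 × ln(5.759) = 3479.0 × 1.7508 ≈ 6091 m/s.

Δv ≈ 6.09 km/s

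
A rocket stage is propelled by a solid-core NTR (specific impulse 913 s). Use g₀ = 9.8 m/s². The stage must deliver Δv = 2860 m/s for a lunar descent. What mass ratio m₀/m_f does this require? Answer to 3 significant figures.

v_e = Isp · g₀ = 913 × 9.8 = 8947.4 m/s.
From the ideal rocket equation, m₀/m_f = exp(Δv / v_e) = exp(2860 / 8947.4) = exp(0.3196) = 1.3766.

mass ratio ≈ 1.38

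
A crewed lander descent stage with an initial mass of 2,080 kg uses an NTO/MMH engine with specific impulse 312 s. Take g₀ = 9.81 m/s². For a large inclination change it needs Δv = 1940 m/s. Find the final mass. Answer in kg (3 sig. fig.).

final mass ≈ 1100 kg

v_e = Isp · g₀ = 312 × 9.81 = 3060.7 m/s.
By the Tsiolkovsky rocket equation, m₀/m_f = exp(Δv / v_e) = exp(1940 / 3060.7) = exp(0.6338) = 1.8848.
m_f = m₀ / 1.8848 = 2,080 / 1.8848 = 1,103.57 kg.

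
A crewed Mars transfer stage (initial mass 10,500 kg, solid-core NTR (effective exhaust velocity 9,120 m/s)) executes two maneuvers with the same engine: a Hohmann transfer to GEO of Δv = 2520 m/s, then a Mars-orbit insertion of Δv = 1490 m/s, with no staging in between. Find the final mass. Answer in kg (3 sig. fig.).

final mass ≈ 6760 kg

After the first burn: m = 10500 × exp(−2520/9120.0) = 10500 × 0.75857 = 7,964.99 kg.
After the second burn: m = 7,964.99 × exp(−1490/9120.0) = 7,964.99 × 0.84927 = 6,764.43 kg.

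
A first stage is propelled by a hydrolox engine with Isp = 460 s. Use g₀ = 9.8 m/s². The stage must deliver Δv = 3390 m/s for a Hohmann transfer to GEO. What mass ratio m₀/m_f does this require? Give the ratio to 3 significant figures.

mass ratio ≈ 2.12

v_e = Isp · g₀ = 460 × 9.8 = 4508.0 m/s.
Rocket equation: m₀/m_f = exp(Δv / v_e) = exp(3390 / 4508.0) = exp(0.7520) = 2.1212.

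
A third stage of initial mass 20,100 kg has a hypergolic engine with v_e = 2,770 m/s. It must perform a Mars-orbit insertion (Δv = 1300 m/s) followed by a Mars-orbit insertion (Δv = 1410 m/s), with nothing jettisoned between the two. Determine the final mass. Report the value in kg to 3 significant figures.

After the first burn: m = 20100 × exp(−1300/2770.0) = 20100 × 0.62543 = 12,571.1 kg.
After the second burn: m = 12,571.1 × exp(−1410/2770.0) = 12,571.1 × 0.60108 = 7,556.24 kg.

final mass ≈ 7560 kg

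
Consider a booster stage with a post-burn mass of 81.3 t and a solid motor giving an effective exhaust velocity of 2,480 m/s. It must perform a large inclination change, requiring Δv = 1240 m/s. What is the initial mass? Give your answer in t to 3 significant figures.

initial mass ≈ 134 t

m₀/m_f = exp(Δv / v_e) = exp(1240 / 2480.0) = exp(0.5000) = 1.6487.
m₀ = m_f × 1.6487 = 81.3 × 1.6487 = 134.039 t.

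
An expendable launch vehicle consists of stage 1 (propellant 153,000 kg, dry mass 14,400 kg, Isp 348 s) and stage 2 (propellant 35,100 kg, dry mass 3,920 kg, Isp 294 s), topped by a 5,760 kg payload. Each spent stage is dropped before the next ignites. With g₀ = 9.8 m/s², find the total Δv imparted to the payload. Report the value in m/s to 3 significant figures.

Ignition mass of stage 1 = 153,000+14,400 + 35,100+3,920 + 5,760 = 212,180 kg.
Stage 1: m₀ = 212,180 kg, m_f = 212,180 − 153,000 = 59,180 kg; Δv = 348×9.8×ln(3.585) = 3410.4×1.2769 ≈ 4355 m/s.
Stage 2: m₀ = 44,780 kg, m_f = 44,780 − 35,100 = 9,680 kg; Δv = 294×9.8×ln(4.626) = 2881.2×1.5317 ≈ 4413 m/s.
Total Δv = 4355 + 4413 = 8768 m/s.

Δv ≈ 8770 m/s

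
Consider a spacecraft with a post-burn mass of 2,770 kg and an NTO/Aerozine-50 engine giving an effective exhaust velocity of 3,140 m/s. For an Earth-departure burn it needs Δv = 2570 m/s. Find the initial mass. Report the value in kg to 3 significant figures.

initial mass ≈ 6280 kg

Rocket equation: m₀/m_f = exp(Δv / v_e) = exp(2570 / 3140.0) = exp(0.8185) = 2.2670.
m₀ = m_f × 2.2670 = 2,770 × 2.2670 = 6,279.59 kg.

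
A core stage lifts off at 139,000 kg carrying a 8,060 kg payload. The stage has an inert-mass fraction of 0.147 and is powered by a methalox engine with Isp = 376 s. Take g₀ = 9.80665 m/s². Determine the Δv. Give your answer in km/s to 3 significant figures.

Stage wet mass = m₀ − payload = 139,000 − 8,060 = 130,940 kg.
Stage dry mass = ε × stage wet mass = 0.147 × 130,940 = 19,248.2 kg.
Burnout mass m_f = stage dry + payload = 19,248.2 + 8,060 = 27,308.2 kg.
v_e = Isp · g₀ = 376 × 9.80665 = 3687.3 m/s.
Δv = v_e · ln(139,000/27,308.2) = 3687.3 × ln(5.09) = 3687.3 × 1.6273 ≈ 6000 m/s.

Δv ≈ 6.00 km/s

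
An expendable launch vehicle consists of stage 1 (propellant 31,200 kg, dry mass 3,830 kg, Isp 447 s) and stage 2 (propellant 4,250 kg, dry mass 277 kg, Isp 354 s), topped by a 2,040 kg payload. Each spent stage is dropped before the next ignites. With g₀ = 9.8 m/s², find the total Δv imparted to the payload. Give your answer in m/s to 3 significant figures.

Δv ≈ 9690 m/s

Ignition mass of stage 1 = 31,200+3,830 + 4,250+277 + 2,040 = 41,597 kg.
Stage 1: m₀ = 41,597 kg, m_f = 41,597 − 31,200 = 10,397 kg; Δv = 447×9.8×ln(4.001) = 4380.6×1.3865 ≈ 6074 m/s.
Stage 2: m₀ = 6,567 kg, m_f = 6,567 − 4,250 = 2,317 kg; Δv = 354×9.8×ln(2.834) = 3469.2×1.0418 ≈ 3614 m/s.
Total Δv = 6074 + 3614 = 9688 m/s.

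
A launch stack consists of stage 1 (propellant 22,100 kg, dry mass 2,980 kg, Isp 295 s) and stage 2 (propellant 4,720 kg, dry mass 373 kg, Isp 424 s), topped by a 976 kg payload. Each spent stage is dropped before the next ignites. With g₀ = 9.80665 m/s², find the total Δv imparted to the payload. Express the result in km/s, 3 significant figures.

Δv ≈ 9.83 km/s

Ignition mass of stage 1 = 22,100+2,980 + 4,720+373 + 976 = 31,149 kg.
Stage 1: m₀ = 31,149 kg, m_f = 31,149 − 22,100 = 9,049 kg; Δv = 295×9.80665×ln(3.442) = 2893.0×1.2361 ≈ 3576 m/s.
Stage 2: m₀ = 6,069 kg, m_f = 6,069 − 4,720 = 1,349 kg; Δv = 424×9.80665×ln(4.499) = 4158.0×1.5038 ≈ 6253 m/s.
Total Δv = 3576 + 6253 = 9829 m/s.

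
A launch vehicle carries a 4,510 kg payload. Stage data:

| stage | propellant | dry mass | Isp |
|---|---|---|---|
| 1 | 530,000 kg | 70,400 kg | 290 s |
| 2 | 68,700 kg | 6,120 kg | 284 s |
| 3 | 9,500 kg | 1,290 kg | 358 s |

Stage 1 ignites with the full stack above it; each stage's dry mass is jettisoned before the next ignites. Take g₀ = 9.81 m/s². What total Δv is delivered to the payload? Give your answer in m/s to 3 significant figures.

Δv ≈ 11600 m/s

Ignition mass of stage 1 = 530,000+70,400 + 68,700+6,120 + 9,500+1,290 + 4,510 = 690,520 kg.
Stage 1: m₀ = 690,520 kg, m_f = 690,520 − 530,000 = 160,520 kg; Δv = 290×9.81×ln(4.302) = 2844.9×1.4590 ≈ 4151 m/s.
Stage 2: m₀ = 90,120 kg, m_f = 90,120 − 68,700 = 21,420 kg; Δv = 284×9.81×ln(4.207) = 2786.0×1.4368 ≈ 4003 m/s.
Stage 3: m₀ = 15,300 kg, m_f = 15,300 − 9,500 = 5,800 kg; Δv = 358×9.81×ln(2.638) = 3512.0×0.9700 ≈ 3407 m/s.
Total Δv = 4151 + 4003 + 3407 = 11561 m/s.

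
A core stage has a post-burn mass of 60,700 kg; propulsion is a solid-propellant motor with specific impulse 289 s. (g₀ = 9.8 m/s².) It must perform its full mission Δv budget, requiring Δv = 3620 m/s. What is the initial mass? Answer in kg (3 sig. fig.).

initial mass ≈ 218000 kg

v_e = Isp · g₀ = 289 × 9.8 = 2832.2 m/s.
Rocket equation: m₀/m_f = exp(Δv / v_e) = exp(3620 / 2832.2) = exp(1.2782) = 3.5900.
m₀ = m_f × 3.5900 = 60,700 × 3.5900 = 217,913 kg.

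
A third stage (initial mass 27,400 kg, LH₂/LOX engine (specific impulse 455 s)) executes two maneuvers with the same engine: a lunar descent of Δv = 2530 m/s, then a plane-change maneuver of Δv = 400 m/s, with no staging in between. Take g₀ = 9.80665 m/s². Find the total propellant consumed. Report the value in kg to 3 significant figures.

total propellant consumed ≈ 13200 kg

v_e = Isp · g₀ = 455 × 9.80665 = 4462.0 m/s.
After the first burn: m = 27400 × exp(−2530/4462.0) = 27400 × 0.56722 = 15,541.8 kg.
After the second burn: m = 15,541.8 × exp(−400/4462.0) = 15,541.8 × 0.91426 = 14,209.2 kg.
Total propellant = m₀ − m_final = 27400 − 14,209.2 = 13,190.8 kg.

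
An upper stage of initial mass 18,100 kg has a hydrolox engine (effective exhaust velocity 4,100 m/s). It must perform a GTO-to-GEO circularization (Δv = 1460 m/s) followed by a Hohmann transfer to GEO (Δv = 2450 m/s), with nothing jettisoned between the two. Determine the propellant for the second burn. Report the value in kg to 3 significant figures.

After the first burn: m = 18100 × exp(−1460/4100.0) = 18100 × 0.70040 = 12,677.2 kg.
After the second burn: m = 12,677.2 × exp(−2450/4100.0) = 12,677.2 × 0.55015 = 6,974.36 kg.
Second-burn propellant = 12,677.2 − 6,974.36 = 5,702.84 kg.

propellant for the second burn ≈ 5700 kg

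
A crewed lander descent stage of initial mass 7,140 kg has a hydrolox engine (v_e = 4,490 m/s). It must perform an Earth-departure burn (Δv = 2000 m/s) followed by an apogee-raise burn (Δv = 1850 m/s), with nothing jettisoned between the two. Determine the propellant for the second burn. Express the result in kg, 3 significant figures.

propellant for the second burn ≈ 1540 kg

After the first burn: m = 7140 × exp(−2000/4490.0) = 7140 × 0.64055 = 4,573.53 kg.
After the second burn: m = 4,573.53 × exp(−1850/4490.0) = 4,573.53 × 0.66231 = 3,029.09 kg.
Second-burn propellant = 4,573.53 − 3,029.09 = 1,544.44 kg.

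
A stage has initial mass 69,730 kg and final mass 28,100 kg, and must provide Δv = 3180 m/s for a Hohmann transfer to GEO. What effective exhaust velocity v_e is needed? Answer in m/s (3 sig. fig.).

v_e ≈ 3500 m/s

ln(m₀/m_f) = ln(69730/28100) = ln(2.481) = 0.9089.
Using Δv = v_e ln(m₀/m_f): v_e = Δv / ln(m₀/m_f) = 3180 / 0.9089 = 3498.9 m/s.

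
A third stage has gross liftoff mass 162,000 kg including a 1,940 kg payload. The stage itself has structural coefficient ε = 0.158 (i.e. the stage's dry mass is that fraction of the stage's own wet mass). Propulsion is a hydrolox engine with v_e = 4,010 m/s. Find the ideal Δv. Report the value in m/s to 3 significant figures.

Δv ≈ 7150 m/s

Stage wet mass = m₀ − payload = 162,000 − 1,940 = 160,060 kg.
Stage dry mass = ε × stage wet mass = 0.158 × 160,060 = 25,289.5 kg.
Burnout mass m_f = stage dry + payload = 25,289.5 + 1,940 = 27,229.5 kg.
Rocket equation: Δv = v_e · ln(162,000/27,229.5) = 4010.0 × ln(5.949) = 4010.0 × 1.7833 ≈ 7151 m/s.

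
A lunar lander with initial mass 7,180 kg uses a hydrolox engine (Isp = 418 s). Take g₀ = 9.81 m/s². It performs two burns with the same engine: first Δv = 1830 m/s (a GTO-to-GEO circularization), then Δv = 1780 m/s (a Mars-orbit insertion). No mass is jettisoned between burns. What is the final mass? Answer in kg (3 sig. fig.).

final mass ≈ 2980 kg

v_e = Isp · g₀ = 418 × 9.81 = 4100.6 m/s.
After the first burn: m = 7180 × exp(−1830/4100.6) = 7180 × 0.64001 = 4,595.27 kg.
After the second burn: m = 4,595.27 × exp(−1780/4100.6) = 4,595.27 × 0.64786 = 2,977.09 kg.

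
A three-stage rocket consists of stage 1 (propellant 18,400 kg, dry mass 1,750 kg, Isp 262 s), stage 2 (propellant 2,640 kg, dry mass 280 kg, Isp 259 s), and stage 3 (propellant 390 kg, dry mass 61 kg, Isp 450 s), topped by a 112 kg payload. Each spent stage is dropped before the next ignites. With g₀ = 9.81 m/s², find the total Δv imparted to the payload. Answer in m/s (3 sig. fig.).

Ignition mass of stage 1 = 18,400+1,750 + 2,640+280 + 390+61 + 112 = 23,633 kg.
Stage 1: m₀ = 23,633 kg, m_f = 23,633 − 18,400 = 5,233 kg; Δv = 262×9.81×ln(4.516) = 2570.2×1.5077 ≈ 3875 m/s.
Stage 2: m₀ = 3,483 kg, m_f = 3,483 − 2,640 = 843 kg; Δv = 259×9.81×ln(4.132) = 2540.8×1.4187 ≈ 3605 m/s.
Stage 3: m₀ = 563 kg, m_f = 563 − 390 = 173 kg; Δv = 450×9.81×ln(3.254) = 4414.5×1.1800 ≈ 5209 m/s.
Total Δv = 3875 + 3605 + 5209 = 12689 m/s.

Δv ≈ 12700 m/s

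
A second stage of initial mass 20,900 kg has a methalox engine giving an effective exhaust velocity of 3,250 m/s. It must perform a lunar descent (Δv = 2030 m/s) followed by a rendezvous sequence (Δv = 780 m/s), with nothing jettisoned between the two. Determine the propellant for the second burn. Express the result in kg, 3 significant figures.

propellant for the second burn ≈ 2390 kg

After the first burn: m = 20900 × exp(−2030/3250.0) = 20900 × 0.53547 = 11,191.3 kg.
After the second burn: m = 11,191.3 × exp(−780/3250.0) = 11,191.3 × 0.78663 = 8,803.41 kg.
Second-burn propellant = 11,191.3 − 8,803.41 = 2,387.89 kg.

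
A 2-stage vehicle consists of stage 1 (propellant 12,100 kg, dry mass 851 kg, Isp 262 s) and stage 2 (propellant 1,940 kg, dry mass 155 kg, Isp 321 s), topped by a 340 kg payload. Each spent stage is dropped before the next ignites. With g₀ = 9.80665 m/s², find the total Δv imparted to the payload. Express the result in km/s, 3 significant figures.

Δv ≈ 8.98 km/s

Ignition mass of stage 1 = 12,100+851 + 1,940+155 + 340 = 15,386 kg.
Stage 1: m₀ = 15,386 kg, m_f = 15,386 − 12,100 = 3,286 kg; Δv = 262×9.80665×ln(4.682) = 2569.3×1.5438 ≈ 3967 m/s.
Stage 2: m₀ = 2,435 kg, m_f = 2,435 − 1,940 = 495 kg; Δv = 321×9.80665×ln(4.919) = 3147.9×1.5931 ≈ 5015 m/s.
Total Δv = 3967 + 5015 = 8982 m/s.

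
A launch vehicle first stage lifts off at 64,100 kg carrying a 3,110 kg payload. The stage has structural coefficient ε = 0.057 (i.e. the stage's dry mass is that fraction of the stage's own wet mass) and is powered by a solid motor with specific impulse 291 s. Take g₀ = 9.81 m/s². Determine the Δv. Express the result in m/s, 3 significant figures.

Δv ≈ 6500 m/s

Stage wet mass = m₀ − payload = 64,100 − 3,110 = 60,990 kg.
Stage dry mass = ε × stage wet mass = 0.057 × 60,990 = 3,476.43 kg.
Burnout mass m_f = stage dry + payload = 3,476.43 + 3,110 = 6,586.43 kg.
v_e = Isp · g₀ = 291 × 9.81 = 2854.7 m/s.
Rocket equation: Δv = v_e · ln(64,100/6,586.43) = 2854.7 × ln(9.732) = 2854.7 × 2.2754 ≈ 6496 m/s.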